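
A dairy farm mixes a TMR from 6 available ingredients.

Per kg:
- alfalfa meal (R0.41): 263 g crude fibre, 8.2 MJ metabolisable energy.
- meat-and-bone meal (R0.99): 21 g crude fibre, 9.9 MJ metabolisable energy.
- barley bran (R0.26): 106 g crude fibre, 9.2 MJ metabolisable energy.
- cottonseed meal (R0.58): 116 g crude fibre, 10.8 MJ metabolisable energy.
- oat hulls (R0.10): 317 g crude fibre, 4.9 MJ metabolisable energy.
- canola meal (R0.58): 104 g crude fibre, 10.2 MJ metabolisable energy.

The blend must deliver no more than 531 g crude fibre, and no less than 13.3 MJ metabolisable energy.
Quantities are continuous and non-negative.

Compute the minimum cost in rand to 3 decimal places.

Set it up as a linear program. Let x1 = kg of alfalfa meal, x2 = kg of meat-and-bone meal, x3 = kg of barley bran, x4 = kg of cottonseed meal, x5 = kg of oat hulls, x6 = kg of canola meal.
Minimize 0.41x1 + 0.99x2 + 0.26x3 + 0.58x4 + 0.1x5 + 0.58x6 subject to:
  263x1 + 21x2 + 106x3 + 116x4 + 317x5 + 104x6 ≤ 531   (crude fibre)
  8.2x1 + 9.9x2 + 9.2x3 + 10.8x4 + 4.9x5 + 10.2x6 ≥ 13.3   (metabolisable energy)
  x1, x2, x3, x4, x5, x6 ≥ 0.
The minimum-cost mix takes nothing from alfalfa meal, meat-and-bone meal, cottonseed meal, canola meal — only barley bran, oat hulls. Binding constraints: crude fibre and metabolisable energy.
Solving gives x3 = 0.6734, x5 = 1.45.
Objective = 0.26·0.6734 + 0.1·1.45 = 0.32008.

R0.320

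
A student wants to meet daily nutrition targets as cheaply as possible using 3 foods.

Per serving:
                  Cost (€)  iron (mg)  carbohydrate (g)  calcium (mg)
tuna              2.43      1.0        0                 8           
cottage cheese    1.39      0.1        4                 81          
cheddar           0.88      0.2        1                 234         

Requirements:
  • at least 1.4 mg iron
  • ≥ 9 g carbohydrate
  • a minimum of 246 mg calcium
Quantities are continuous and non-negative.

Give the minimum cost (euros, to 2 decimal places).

€6.01

Let x1 = servings of tuna, x2 = servings of cottage cheese, x3 = servings of cheddar.
Minimise 2.43x1 + 1.39x2 + 0.88x3 subject to:
  1x1 + 0.1x2 + 0.2x3 ≥ 1.4   (iron)
  4x2 + 1x3 ≥ 9   (carbohydrate)
  8x1 + 81x2 + 234x3 ≥ 246   (calcium)
  x1, x2, x3 ≥ 0.
All 3 inputs are positive at the optimum. There the iron, carbohydrate, calcium constraints are tight.
That vertex is x1 = 1.13, x2 = 2.186, x3 = 0.2559.
Total cost: 2.43·1.13 + 1.39·2.186 + 0.88·0.2559 = 6.0096.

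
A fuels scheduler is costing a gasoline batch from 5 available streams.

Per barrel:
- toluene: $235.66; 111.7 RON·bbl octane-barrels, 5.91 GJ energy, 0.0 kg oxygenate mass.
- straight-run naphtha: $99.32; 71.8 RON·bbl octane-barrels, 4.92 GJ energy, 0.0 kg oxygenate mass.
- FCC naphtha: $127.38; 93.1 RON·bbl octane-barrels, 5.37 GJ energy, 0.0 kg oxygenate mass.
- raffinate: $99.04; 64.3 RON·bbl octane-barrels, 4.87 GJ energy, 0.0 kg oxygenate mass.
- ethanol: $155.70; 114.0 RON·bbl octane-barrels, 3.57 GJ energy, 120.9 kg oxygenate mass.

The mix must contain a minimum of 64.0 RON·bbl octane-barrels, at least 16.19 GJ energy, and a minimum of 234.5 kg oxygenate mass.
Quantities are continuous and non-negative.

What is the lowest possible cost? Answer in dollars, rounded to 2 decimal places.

Let x1 = barrels of toluene, x2 = barrels of straight-run naphtha, x3 = barrels of FCC naphtha, x4 = barrels of raffinate, x5 = barrels of ethanol.
min 235.66x1 + 99.32x2 + 127.38x3 + 99.04x4 + 155.7x5 with:
  111.7x1 + 71.8x2 + 93.1x3 + 64.3x4 + 114x5 ≥ 64   (octane-barrels)
  5.91x1 + 4.92x2 + 5.37x3 + 4.87x4 + 3.57x5 ≥ 16.19   (energy)
  120.9x5 ≥ 234.5   (oxygenate mass)
  x1, x2, x3, x4, x5 ≥ 0.
At the optimum only straight-run naphtha, ethanol are positive (toluene, FCC naphtha, raffinate = 0). The energy and oxygenate mass requirements are met with equality.
Solving gives x2 = 1.8832, x5 = 1.9396.
Cost = 99.32·1.8832 + 155.7·1.9396 = 489.0351.

$489.04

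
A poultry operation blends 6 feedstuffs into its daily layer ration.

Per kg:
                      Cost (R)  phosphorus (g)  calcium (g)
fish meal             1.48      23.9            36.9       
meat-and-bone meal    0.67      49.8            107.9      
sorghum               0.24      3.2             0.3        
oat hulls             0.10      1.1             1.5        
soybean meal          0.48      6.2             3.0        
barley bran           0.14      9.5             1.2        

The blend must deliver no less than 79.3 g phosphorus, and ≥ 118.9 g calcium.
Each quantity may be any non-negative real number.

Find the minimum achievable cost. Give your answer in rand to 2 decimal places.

R1.07

Let x1 = kg of fish meal, x2 = kg of meat-and-bone meal, x3 = kg of sorghum, x4 = kg of oat hulls, x5 = kg of soybean meal, x6 = kg of barley bran.
Minimize 1.48x1 + 0.67x2 + 0.24x3 + 0.1x4 + 0.48x5 + 0.14x6 subject to:
  23.9x1 + 49.8x2 + 3.2x3 + 1.1x4 + 6.2x5 + 9.5x6 ≥ 79.3   (phosphorus)
  36.9x1 + 107.9x2 + 0.3x3 + 1.5x4 + 3x5 + 1.2x6 ≥ 118.9   (calcium)
  x1, x2, x3, x4, x5, x6 ≥ 0.
The minimum-cost mix takes nothing from fish meal, sorghum, oat hulls, soybean meal, barley bran — only meat-and-bone meal. The phosphorus requirement is met with equality.
Solving gives x2 = 1.592.
Objective = 0.67·1.592 = 1.0666.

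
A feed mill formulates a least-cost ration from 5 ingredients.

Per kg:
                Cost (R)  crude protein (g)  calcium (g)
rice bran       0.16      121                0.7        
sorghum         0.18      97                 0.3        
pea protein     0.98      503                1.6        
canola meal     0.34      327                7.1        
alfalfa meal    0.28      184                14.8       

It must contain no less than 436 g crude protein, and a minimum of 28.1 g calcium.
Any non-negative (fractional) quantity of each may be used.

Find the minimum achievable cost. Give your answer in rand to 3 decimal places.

Treat it as an LP. Let x1 = kg of rice bran, x2 = kg of sorghum, x3 = kg of pea protein, x4 = kg of canola meal, x5 = kg of alfalfa meal.
min 0.16x1 + 0.18x2 + 0.98x3 + 0.34x4 + 0.28x5 with:
  121x1 + 97x2 + 503x3 + 327x4 + 184x5 ≥ 436   (crude protein)
  0.7x1 + 0.3x2 + 1.6x3 + 7.1x4 + 14.8x5 ≥ 28.1   (calcium)
  x1, x2, x3, x4, x5 ≥ 0.
The minimum-cost mix takes nothing from rice bran, sorghum, pea protein — only canola meal, alfalfa meal. Binding constraints: crude protein and calcium.
Solving gives x4 = 0.363, x5 = 1.725.
Cost = 0.34·0.363 + 0.28·1.725 = 0.60642.

R0.606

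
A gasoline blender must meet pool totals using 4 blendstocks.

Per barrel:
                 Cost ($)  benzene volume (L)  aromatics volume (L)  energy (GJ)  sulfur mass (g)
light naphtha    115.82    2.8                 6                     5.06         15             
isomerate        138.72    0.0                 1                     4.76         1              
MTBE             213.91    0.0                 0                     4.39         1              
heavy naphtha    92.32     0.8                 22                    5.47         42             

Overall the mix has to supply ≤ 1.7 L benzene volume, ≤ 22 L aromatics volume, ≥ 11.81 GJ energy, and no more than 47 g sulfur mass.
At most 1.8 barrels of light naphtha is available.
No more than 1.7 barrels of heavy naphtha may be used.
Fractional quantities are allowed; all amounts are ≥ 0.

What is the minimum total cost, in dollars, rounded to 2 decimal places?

$275.63

Let x1 = barrels of light naphtha, x2 = barrels of isomerate, x3 = barrels of MTBE, x4 = barrels of heavy naphtha.
min 115.82x1 + 138.72x2 + 213.91x3 + 92.32x4 with:
  2.8x1 + 0.8x4 ≤ 1.7   (benzene volume)
  6x1 + 1x2 + 22x4 ≤ 22   (aromatics volume)
  5.06x1 + 4.76x2 + 4.39x3 + 5.47x4 ≥ 11.81   (energy)
  15x1 + 1x2 + 1x3 + 42x4 ≤ 47   (sulfur mass)
  x1 ≤ 1.8
  x4 ≤ 1.7
  x1, x2, x3, x4 ≥ 0.
The minimum-cost mix takes nothing from MTBE — only light naphtha, isomerate, heavy naphtha. Binding constraints: benzene volume, aromatics volume, energy.
So light naphtha = 0.36433 barrels, isomerate = 1.1172 barrels, heavy naphtha = 0.84986 barrels.
Objective = 115.82·0.36433 + 138.72·1.1172 + 92.32·0.84986 = 275.6338.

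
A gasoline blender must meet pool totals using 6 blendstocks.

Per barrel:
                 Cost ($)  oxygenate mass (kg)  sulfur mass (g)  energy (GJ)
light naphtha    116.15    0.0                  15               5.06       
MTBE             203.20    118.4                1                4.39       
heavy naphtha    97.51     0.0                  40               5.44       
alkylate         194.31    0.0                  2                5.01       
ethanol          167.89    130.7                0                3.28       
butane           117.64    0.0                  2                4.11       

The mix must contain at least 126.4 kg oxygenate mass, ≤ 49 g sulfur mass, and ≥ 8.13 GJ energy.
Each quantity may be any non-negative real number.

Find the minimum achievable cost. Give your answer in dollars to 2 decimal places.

This is a linear program. Let x1 = barrels of light naphtha, x2 = barrels of MTBE, x3 = barrels of heavy naphtha, x4 = barrels of alkylate, x5 = barrels of ethanol, x6 = barrels of butane.
Minimise 116.15x1 + 203.2x2 + 97.51x3 + 194.31x4 + 167.89x5 + 117.64x6 with:
  118.4x2 + 130.7x5 ≥ 126.4   (oxygenate mass)
  15x1 + 1x2 + 40x3 + 2x4 + 2x6 ≤ 49   (sulfur mass)
  5.06x1 + 4.39x2 + 5.44x3 + 5.01x4 + 3.28x5 + 4.11x6 ≥ 8.13   (energy)
  x1, x2, x3, x4, x5, x6 ≥ 0.
At the optimum only heavy naphtha, ethanol are positive (light naphtha, MTBE, alkylate, butane = 0). There the oxygenate mass and energy constraints are tight.
Optimal quantities: heavy naphtha = 0.9114 barrels, ethanol = 0.9671 barrels.
Hence cost = 97.51·0.9114 + 167.89·0.9671 = $251.2370.

$251.24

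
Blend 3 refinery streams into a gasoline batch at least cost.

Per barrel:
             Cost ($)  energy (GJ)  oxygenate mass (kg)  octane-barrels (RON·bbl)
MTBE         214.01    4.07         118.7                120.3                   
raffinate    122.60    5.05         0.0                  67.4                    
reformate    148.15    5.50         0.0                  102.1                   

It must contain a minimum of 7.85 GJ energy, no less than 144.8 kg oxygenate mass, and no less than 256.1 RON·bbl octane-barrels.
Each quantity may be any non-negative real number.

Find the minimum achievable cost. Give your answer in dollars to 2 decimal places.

$419.73

This is a linear program. Let x1 = barrels of MTBE, x2 = barrels of raffinate, x3 = barrels of reformate.
Minimise 214.01x1 + 122.6x2 + 148.15x3 with:
  4.07x1 + 5.05x2 + 5.5x3 ≥ 7.85   (energy)
  118.7x1 ≥ 144.8   (oxygenate mass)
  120.3x1 + 67.4x2 + 102.1x3 ≥ 256.1   (octane-barrels)
  x1, x2, x3 ≥ 0.
At the optimum only MTBE, reformate are positive (raffinate = 0). There the oxygenate mass and octane-barrels constraints are tight.
That vertex is x1 = 1.21988, x3 = 1.07099.
Total cost: 214.01·1.21988 + 148.15·1.07099 = 419.7337.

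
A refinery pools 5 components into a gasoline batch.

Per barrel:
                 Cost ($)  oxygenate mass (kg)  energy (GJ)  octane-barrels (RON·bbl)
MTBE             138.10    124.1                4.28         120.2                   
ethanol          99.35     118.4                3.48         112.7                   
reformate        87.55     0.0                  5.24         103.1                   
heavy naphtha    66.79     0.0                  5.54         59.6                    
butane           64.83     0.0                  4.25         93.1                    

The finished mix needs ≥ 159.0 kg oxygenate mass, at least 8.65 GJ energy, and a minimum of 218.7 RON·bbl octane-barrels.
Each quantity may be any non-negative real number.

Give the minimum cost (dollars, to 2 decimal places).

Let x1 = barrels of MTBE, x2 = barrels of ethanol, x3 = barrels of reformate, x4 = barrels of heavy naphtha, x5 = barrels of butane.
min 138.1x1 + 99.35x2 + 87.55x3 + 66.79x4 + 64.83x5 subject to:
  124.1x1 + 118.4x2 ≥ 159   (oxygenate mass)
  4.28x1 + 3.48x2 + 5.24x3 + 5.54x4 + 4.25x5 ≥ 8.65   (energy)
  120.2x1 + 112.7x2 + 103.1x3 + 59.6x4 + 93.1x5 ≥ 218.7   (octane-barrels)
  x1, x2, x3, x4, x5 ≥ 0.
The minimum-cost mix takes nothing from MTBE, reformate — only ethanol, heavy naphtha, butane. The oxygenate mass, energy, octane-barrels requirements are met with equality.
That vertex is x2 = 1.3429, x4 = 0.31993, x5 = 0.51866.
Hence cost = 99.35·1.3429 + 66.79·0.31993 + 64.83·0.51866 = $188.4100.

$188.41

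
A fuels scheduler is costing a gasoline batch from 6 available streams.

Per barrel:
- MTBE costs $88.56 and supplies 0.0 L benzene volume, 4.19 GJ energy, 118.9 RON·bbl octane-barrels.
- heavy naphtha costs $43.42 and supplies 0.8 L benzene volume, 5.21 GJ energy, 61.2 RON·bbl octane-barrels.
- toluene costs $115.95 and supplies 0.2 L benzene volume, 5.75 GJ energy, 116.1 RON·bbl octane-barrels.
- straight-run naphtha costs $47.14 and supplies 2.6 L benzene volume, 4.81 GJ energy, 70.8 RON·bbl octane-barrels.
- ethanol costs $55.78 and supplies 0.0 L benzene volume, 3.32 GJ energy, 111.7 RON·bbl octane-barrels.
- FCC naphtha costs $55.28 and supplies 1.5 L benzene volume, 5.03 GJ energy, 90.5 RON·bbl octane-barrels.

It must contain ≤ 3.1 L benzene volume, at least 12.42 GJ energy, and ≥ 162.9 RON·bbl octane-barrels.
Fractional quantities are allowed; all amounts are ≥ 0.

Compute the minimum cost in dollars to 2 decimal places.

$110.08

Treat it as an LP. Let x1 = barrels of MTBE, x2 = barrels of heavy naphtha, x3 = barrels of toluene, x4 = barrels of straight-run naphtha, x5 = barrels of ethanol, x6 = barrels of FCC naphtha.
Minimize 88.56x1 + 43.42x2 + 115.95x3 + 47.14x4 + 55.78x5 + 55.28x6 s.t.:
  0.8x2 + 0.2x3 + 2.6x4 + 1.5x6 ≤ 3.1   (benzene volume)
  4.19x1 + 5.21x2 + 5.75x3 + 4.81x4 + 3.32x5 + 5.03x6 ≥ 12.42   (energy)
  118.9x1 + 61.2x2 + 116.1x3 + 70.8x4 + 111.7x5 + 90.5x6 ≥ 162.9   (octane-barrels)
  x1, x2, x3, x4, x5, x6 ≥ 0.
The cheapest feasible vertex uses only heavy naphtha, ethanol; MTBE, toluene, straight-run naphtha, FCC naphtha are not used. The energy and octane-barrels requirements are met with equality.
That vertex is x2 = 2.2348, x5 = 0.23393.
Total cost: 43.42·2.2348 + 55.78·0.23393 = 110.0836.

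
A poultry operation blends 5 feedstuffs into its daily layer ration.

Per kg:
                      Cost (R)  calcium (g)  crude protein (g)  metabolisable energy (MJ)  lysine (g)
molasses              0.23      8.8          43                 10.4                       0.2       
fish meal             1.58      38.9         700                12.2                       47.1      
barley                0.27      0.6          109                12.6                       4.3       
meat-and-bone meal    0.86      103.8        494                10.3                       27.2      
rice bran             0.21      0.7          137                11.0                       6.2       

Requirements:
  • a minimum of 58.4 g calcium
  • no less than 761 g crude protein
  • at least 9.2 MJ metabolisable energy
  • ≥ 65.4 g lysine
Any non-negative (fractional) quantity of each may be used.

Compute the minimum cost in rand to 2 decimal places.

This is a linear program. Let x1 = kg of molasses, x2 = kg of fish meal, x3 = kg of barley, x4 = kg of meat-and-bone meal, x5 = kg of rice bran.
Minimize 0.23x1 + 1.58x2 + 0.27x3 + 0.86x4 + 0.21x5 subject to:
  8.8x1 + 38.9x2 + 0.6x3 + 103.8x4 + 0.7x5 ≥ 58.4   (calcium)
  43x1 + 700x2 + 109x3 + 494x4 + 137x5 ≥ 761   (crude protein)
  10.4x1 + 12.2x2 + 12.6x3 + 10.3x4 + 11x5 ≥ 9.2   (metabolisable energy)
  0.2x1 + 47.1x2 + 4.3x3 + 27.2x4 + 6.2x5 ≥ 65.4   (lysine)
  x1, x2, x3, x4, x5 ≥ 0.
The minimum-cost mix takes nothing from molasses, fish meal, barley, rice bran — only meat-and-bone meal. Binding constraint: lysine.
Solving gives x4 = 2.404.
Hence cost = 0.86·2.404 = R2.0674.

R2.07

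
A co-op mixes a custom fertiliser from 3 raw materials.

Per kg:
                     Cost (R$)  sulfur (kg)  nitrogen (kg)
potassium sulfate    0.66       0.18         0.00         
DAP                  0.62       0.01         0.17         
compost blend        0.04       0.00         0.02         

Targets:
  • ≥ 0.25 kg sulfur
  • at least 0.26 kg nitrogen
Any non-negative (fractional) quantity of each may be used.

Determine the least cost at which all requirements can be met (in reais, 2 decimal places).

This is a linear program. Let x1 = kg of potassium sulfate, x2 = kg of DAP, x3 = kg of compost blend.
Minimize 0.66x1 + 0.62x2 + 0.04x3 subject to:
  0.18x1 + 0.01x2 ≥ 0.25   (sulfur)
  0.17x2 + 0.02x3 ≥ 0.26   (nitrogen)
  x1, x2, x3 ≥ 0.
At the optimum only potassium sulfate, compost blend are positive (DAP = 0). There the sulfur and nitrogen constraints are tight.
Solving gives x1 = 1.389, x3 = 13.
Cost = 0.66·1.389 + 0.04·13 = 1.4367.

R$1.44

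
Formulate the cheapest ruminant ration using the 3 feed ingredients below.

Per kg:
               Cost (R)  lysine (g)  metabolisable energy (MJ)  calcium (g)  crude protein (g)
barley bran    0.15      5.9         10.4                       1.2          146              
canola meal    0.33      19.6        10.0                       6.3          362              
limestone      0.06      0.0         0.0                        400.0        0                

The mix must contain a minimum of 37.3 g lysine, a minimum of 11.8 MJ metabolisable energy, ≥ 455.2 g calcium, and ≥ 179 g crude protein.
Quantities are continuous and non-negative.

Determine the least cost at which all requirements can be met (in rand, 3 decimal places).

Treat it as an LP. Let x1 = kg of barley bran, x2 = kg of canola meal, x3 = kg of limestone.
Minimise 0.15x1 + 0.33x2 + 0.06x3 subject to:
  5.9x1 + 19.6x2 ≥ 37.3   (lysine)
  10.4x1 + 10x2 ≥ 11.8   (metabolisable energy)
  1.2x1 + 6.3x2 + 400x3 ≥ 455.2   (calcium)
  146x1 + 362x2 ≥ 179   (crude protein)
  x1, x2, x3 ≥ 0.
At the optimum only canola meal, limestone are positive (barley bran = 0). Binding constraints: lysine and calcium.
Optimal quantities: canola meal = 1.903 kg, limestone = 1.108 kg.
Objective = 0.33·1.903 + 0.06·1.108 = 0.69447.

R0.694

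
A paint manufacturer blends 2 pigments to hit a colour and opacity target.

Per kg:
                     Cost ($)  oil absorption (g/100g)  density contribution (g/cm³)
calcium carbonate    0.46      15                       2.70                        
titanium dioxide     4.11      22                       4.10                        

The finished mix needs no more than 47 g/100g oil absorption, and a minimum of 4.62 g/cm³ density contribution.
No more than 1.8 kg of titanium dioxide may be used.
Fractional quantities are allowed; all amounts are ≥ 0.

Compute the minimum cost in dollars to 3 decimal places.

Let x1 = kg of calcium carbonate, x2 = kg of titanium dioxide.
min 0.46x1 + 4.11x2 with:
  15x1 + 22x2 ≤ 47   (oil absorption)
  2.7x1 + 4.1x2 ≥ 4.62   (density contribution)
  x2 ≤ 1.8
  x1, x2 ≥ 0.
The minimum-cost mix takes nothing from titanium dioxide — only calcium carbonate. The density contribution requirement is met with equality.
So calcium carbonate = 1.711 kg.
Total cost: 0.46·1.711 = 0.78706.

$0.787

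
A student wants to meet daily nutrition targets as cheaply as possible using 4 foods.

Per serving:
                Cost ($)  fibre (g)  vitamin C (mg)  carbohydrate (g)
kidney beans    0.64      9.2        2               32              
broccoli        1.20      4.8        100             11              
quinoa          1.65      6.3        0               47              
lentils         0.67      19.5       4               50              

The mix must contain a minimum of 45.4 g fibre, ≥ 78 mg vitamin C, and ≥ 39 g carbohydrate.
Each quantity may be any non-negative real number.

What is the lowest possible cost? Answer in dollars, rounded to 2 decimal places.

$2.28

Treat it as an LP. Let x1 = servings of kidney beans, x2 = servings of broccoli, x3 = servings of quinoa, x4 = servings of lentils.
Minimise 0.64x1 + 1.2x2 + 1.65x3 + 0.67x4 with:
  9.2x1 + 4.8x2 + 6.3x3 + 19.5x4 ≥ 45.4   (fibre)
  2x1 + 100x2 + 4x4 ≥ 78   (vitamin C)
  32x1 + 11x2 + 47x3 + 50x4 ≥ 39   (carbohydrate)
  x1, x2, x3, x4 ≥ 0.
The cheapest feasible vertex uses only broccoli, lentils; kidney beans, quinoa are not used. The fibre and vitamin C requirements are met with equality.
That vertex is x2 = 0.6937, x4 = 2.157.
Cost = 1.2·0.6937 + 0.67·2.157 = 2.2776.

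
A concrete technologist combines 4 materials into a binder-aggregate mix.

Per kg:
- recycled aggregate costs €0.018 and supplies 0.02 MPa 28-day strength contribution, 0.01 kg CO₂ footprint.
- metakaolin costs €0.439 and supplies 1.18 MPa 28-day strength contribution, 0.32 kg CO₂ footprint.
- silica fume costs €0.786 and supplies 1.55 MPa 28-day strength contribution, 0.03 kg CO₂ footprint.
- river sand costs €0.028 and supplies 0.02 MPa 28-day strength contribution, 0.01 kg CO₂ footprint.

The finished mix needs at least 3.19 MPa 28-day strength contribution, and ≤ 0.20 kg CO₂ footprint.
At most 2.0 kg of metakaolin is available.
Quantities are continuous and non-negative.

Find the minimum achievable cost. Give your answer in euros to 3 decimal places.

€1.543

Let x1 = kg of recycled aggregate, x2 = kg of metakaolin, x3 = kg of silica fume, x4 = kg of river sand.
Minimize 0.018x1 + 0.439x2 + 0.786x3 + 0.028x4 subject to:
  0.02x1 + 1.18x2 + 1.55x3 + 0.02x4 ≥ 3.19   (28-day strength contribution)
  0.01x1 + 0.32x2 + 0.03x3 + 0.01x4 ≤ 0.2   (CO₂ footprint)
  x2 ≤ 2
  x1, x2, x3, x4 ≥ 0.
At the optimum only metakaolin, silica fume are positive (recycled aggregate, river sand = 0). Binding constraints: 28-day strength contribution and CO₂ footprint.
Solving gives x2 = 0.465263, x3 = 1.70386.
Cost = 0.439·0.465263 + 0.786·1.70386 = 1.54348.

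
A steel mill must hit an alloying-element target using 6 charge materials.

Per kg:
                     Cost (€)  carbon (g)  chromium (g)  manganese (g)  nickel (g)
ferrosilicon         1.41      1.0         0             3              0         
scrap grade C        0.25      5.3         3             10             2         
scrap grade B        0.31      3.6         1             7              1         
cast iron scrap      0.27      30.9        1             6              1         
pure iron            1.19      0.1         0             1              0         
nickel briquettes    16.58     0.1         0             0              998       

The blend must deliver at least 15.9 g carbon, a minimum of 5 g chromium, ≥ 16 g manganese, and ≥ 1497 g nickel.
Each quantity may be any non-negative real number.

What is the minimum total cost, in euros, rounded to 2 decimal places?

€25.27

Set it up as a linear program. Let x1 = kg of ferrosilicon, x2 = kg of scrap grade C, x3 = kg of scrap grade B, x4 = kg of cast iron scrap, x5 = kg of pure iron, x6 = kg of nickel briquettes.
Minimise 1.41x1 + 0.25x2 + 0.31x3 + 0.27x4 + 1.19x5 + 16.58x6 s.t.:
  1x1 + 5.3x2 + 3.6x3 + 30.9x4 + 0.1x5 + 0.1x6 ≥ 15.9   (carbon)
  3x2 + 1x3 + 1x4 ≥ 5   (chromium)
  3x1 + 10x2 + 7x3 + 6x4 + 1x5 ≥ 16   (manganese)
  2x2 + 1x3 + 1x4 + 998x6 ≥ 1497   (nickel)
  x1, x2, x3, x4, x5, x6 ≥ 0.
At the optimum only scrap grade C, cast iron scrap, nickel briquettes are positive (ferrosilicon, scrap grade B, pure iron = 0). There the carbon, chromium, nickel constraints are tight.
Optimal quantities: scrap grade C = 1.5875 kg, cast iron scrap = 0.23743 kg, nickel briquettes = 1.4966 kg.
Cost = 0.25·1.5875 + 0.27·0.23743 + 16.58·1.4966 = 25.2746.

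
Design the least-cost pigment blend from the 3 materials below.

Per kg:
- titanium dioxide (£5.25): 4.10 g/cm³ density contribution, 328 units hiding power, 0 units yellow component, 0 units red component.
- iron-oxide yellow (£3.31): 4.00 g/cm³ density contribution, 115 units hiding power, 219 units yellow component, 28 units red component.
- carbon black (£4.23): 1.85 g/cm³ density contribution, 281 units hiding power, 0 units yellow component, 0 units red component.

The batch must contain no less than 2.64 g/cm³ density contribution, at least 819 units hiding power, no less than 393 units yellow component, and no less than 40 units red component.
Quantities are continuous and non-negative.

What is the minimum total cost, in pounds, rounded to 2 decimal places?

£15.16

This is a linear program. Let x1 = kg of titanium dioxide, x2 = kg of iron-oxide yellow, x3 = kg of carbon black.
Minimise 5.25x1 + 3.31x2 + 4.23x3 s.t.:
  4.1x1 + 4x2 + 1.85x3 ≥ 2.64   (density contribution)
  328x1 + 115x2 + 281x3 ≥ 819   (hiding power)
  219x2 ≥ 393   (yellow component)
  28x2 ≥ 40   (red component)
  x1, x2, x3 ≥ 0.
At the optimum only iron-oxide yellow, carbon black are positive (titanium dioxide = 0). Binding constraints: hiding power and yellow component.
Optimal quantities: iron-oxide yellow = 1.795 kg, carbon black = 2.18 kg.
Hence cost = 3.31·1.795 + 4.23·2.18 = £15.1629.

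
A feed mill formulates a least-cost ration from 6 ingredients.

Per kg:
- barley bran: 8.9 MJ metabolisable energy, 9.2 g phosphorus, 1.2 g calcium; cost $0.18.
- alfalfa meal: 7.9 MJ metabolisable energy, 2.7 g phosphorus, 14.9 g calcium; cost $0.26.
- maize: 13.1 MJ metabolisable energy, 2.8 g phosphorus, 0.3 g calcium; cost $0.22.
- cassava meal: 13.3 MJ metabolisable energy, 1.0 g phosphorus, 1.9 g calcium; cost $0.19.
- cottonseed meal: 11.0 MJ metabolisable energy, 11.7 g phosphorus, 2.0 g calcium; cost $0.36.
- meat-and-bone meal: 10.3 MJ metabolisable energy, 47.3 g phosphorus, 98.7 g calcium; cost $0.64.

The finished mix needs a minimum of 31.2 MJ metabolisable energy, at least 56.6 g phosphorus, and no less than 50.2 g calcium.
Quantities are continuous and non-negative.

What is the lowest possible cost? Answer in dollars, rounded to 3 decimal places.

Treat it as an LP. Let x1 = kg of barley bran, x2 = kg of alfalfa meal, x3 = kg of maize, x4 = kg of cassava meal, x5 = kg of cottonseed meal, x6 = kg of meat-and-bone meal.
Minimise 0.18x1 + 0.26x2 + 0.22x3 + 0.19x4 + 0.36x5 + 0.64x6 with:
  8.9x1 + 7.9x2 + 13.1x3 + 13.3x4 + 11x5 + 10.3x6 ≥ 31.2   (metabolisable energy)
  9.2x1 + 2.7x2 + 2.8x3 + 1x4 + 11.7x5 + 47.3x6 ≥ 56.6   (phosphorus)
  1.2x1 + 14.9x2 + 0.3x3 + 1.9x4 + 2x5 + 98.7x6 ≥ 50.2   (calcium)
  x1, x2, x3, x4, x5, x6 ≥ 0.
The cheapest feasible vertex uses only barley bran, meat-and-bone meal; alfalfa meal, maize, cassava meal, cottonseed meal are not used. Binding constraints: metabolisable energy and phosphorus.
Optimal quantities: barley bran = 2.737 kg, meat-and-bone meal = 0.6643 kg.
Cost = 0.18·2.737 + 0.64·0.6643 = 0.91781.

$0.918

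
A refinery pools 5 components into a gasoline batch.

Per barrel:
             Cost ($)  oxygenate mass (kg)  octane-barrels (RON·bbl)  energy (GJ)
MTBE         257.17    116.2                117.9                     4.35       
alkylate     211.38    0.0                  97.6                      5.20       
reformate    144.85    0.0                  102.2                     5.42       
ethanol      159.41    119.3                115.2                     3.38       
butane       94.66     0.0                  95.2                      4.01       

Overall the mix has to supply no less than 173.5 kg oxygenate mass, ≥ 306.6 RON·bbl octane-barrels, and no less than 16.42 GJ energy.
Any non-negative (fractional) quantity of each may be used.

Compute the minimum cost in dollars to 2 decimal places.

Let x1 = barrels of MTBE, x2 = barrels of alkylate, x3 = barrels of reformate, x4 = barrels of ethanol, x5 = barrels of butane.
min 257.17x1 + 211.38x2 + 144.85x3 + 159.41x4 + 94.66x5 s.t.:
  116.2x1 + 119.3x4 ≥ 173.5   (oxygenate mass)
  117.9x1 + 97.6x2 + 102.2x3 + 115.2x4 + 95.2x5 ≥ 306.6   (octane-barrels)
  4.35x1 + 5.2x2 + 5.42x3 + 3.38x4 + 4.01x5 ≥ 16.42   (energy)
  x1, x2, x3, x4, x5 ≥ 0.
The optimal basis is {ethanol, butane}; MTBE, alkylate, reformate drop out. Binding constraints: oxygenate mass and energy.
So ethanol = 1.45432 barrels, butane = 2.86893 barrels.
Objective = 159.41·1.45432 + 94.66·2.86893 = 503.4061.

$503.41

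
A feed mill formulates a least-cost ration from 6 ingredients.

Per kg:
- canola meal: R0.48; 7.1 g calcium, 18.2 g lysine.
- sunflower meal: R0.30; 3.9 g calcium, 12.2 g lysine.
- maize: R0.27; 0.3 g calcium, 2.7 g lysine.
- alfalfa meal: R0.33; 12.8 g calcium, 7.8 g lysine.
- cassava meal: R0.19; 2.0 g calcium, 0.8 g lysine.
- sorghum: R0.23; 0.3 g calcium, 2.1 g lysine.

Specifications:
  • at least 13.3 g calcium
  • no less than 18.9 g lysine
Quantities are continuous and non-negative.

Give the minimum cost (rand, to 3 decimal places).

Treat it as an LP. Let x1 = kg of canola meal, x2 = kg of sunflower meal, x3 = kg of maize, x4 = kg of alfalfa meal, x5 = kg of cassava meal, x6 = kg of sorghum.
Minimize 0.48x1 + 0.3x2 + 0.27x3 + 0.33x4 + 0.19x5 + 0.23x6 subject to:
  7.1x1 + 3.9x2 + 0.3x3 + 12.8x4 + 2x5 + 0.3x6 ≥ 13.3   (calcium)
  18.2x1 + 12.2x2 + 2.7x3 + 7.8x4 + 0.8x5 + 2.1x6 ≥ 18.9   (lysine)
  x1, x2, x3, x4, x5, x6 ≥ 0.
The minimum-cost mix takes nothing from canola meal, maize, cassava meal, sorghum — only sunflower meal, alfalfa meal. Binding constraints: calcium and lysine.
So sunflower meal = 1.099 kg, alfalfa meal = 0.7042 kg.
Objective = 0.3·1.099 + 0.33·0.7042 = 0.56209.

R0.562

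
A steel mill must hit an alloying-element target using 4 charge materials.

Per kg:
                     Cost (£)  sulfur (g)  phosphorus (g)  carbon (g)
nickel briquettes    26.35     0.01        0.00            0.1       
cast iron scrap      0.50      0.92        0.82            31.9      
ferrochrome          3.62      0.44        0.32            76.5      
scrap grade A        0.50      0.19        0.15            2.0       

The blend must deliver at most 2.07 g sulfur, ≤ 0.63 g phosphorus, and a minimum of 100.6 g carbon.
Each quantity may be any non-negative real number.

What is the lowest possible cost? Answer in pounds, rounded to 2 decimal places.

£4.45

Let x1 = kg of nickel briquettes, x2 = kg of cast iron scrap, x3 = kg of ferrochrome, x4 = kg of scrap grade A.
Minimise 26.35x1 + 0.5x2 + 3.62x3 + 0.5x4 with:
  0.01x1 + 0.92x2 + 0.44x3 + 0.19x4 ≤ 2.07   (sulfur)
  0.82x2 + 0.32x3 + 0.15x4 ≤ 0.63   (phosphorus)
  0.1x1 + 31.9x2 + 76.5x3 + 2x4 ≥ 100.6   (carbon)
  x1, x2, x3, x4 ≥ 0.
At the optimum only cast iron scrap, ferrochrome are positive (nickel briquettes, scrap grade A = 0). Binding constraints: phosphorus and carbon.
So cast iron scrap = 0.3047 kg, ferrochrome = 1.188 kg.
Objective = 0.5·0.3047 + 3.62·1.188 = 4.4529.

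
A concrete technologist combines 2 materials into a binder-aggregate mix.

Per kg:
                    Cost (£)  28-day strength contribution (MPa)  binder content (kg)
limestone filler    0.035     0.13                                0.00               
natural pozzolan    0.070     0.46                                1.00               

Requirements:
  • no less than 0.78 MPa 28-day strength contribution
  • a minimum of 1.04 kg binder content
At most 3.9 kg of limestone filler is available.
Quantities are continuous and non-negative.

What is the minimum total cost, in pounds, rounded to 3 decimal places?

£0.119

Set it up as a linear program. Let x1 = kg of limestone filler, x2 = kg of natural pozzolan.
Minimise 0.035x1 + 0.07x2 s.t.:
  0.13x1 + 0.46x2 ≥ 0.78   (28-day strength contribution)
  1x2 ≥ 1.04   (binder content)
  x1 ≤ 3.9
  x1, x2 ≥ 0.
At the optimum only natural pozzolan is positive (limestone filler = 0). The 28-day strength contribution requirement is met with equality.
Optimal quantities: natural pozzolan = 1.696 kg.
Hence cost = 0.07·1.696 = £0.11872.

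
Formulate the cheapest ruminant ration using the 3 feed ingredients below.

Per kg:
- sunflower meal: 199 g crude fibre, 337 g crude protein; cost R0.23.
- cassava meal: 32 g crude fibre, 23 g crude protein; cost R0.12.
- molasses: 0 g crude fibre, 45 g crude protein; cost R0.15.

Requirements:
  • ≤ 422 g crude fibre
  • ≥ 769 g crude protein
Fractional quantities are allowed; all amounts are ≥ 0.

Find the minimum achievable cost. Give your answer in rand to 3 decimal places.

Set it up as a linear program. Let x1 = kg of sunflower meal, x2 = kg of cassava meal, x3 = kg of molasses.
Minimize 0.23x1 + 0.12x2 + 0.15x3 subject to:
  199x1 + 32x2 ≤ 422   (crude fibre)
  337x1 + 23x2 + 45x3 ≥ 769   (crude protein)
  x1, x2, x3 ≥ 0.
At the optimum only sunflower meal, molasses are positive (cassava meal = 0). There the crude fibre and crude protein constraints are tight.
So sunflower meal = 2.121 kg, molasses = 1.208 kg.
Total cost: 0.23·2.121 + 0.15·1.208 = 0.66903.

R0.669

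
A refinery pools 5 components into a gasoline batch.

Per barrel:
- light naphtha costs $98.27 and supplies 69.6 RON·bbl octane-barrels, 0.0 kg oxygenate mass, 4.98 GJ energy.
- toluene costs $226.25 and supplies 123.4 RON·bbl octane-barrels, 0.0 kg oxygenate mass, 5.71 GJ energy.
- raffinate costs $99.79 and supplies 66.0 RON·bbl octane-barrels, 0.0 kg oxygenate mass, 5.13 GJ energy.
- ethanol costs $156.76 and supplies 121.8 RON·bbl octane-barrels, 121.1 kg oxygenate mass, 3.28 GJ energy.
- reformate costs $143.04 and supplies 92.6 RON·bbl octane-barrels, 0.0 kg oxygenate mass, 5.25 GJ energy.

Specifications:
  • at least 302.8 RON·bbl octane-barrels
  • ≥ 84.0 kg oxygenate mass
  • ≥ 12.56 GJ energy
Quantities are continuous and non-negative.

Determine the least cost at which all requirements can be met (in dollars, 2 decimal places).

$402.04

Set it up as a linear program. Let x1 = barrels of light naphtha, x2 = barrels of toluene, x3 = barrels of raffinate, x4 = barrels of ethanol, x5 = barrels of reformate.
Minimize 98.27x1 + 226.25x2 + 99.79x3 + 156.76x4 + 143.04x5 s.t.:
  69.6x1 + 123.4x2 + 66x3 + 121.8x4 + 92.6x5 ≥ 302.8   (octane-barrels)
  121.1x4 ≥ 84   (oxygenate mass)
  4.98x1 + 5.71x2 + 5.13x3 + 3.28x4 + 5.25x5 ≥ 12.56   (energy)
  x1, x2, x3, x4, x5 ≥ 0.
The cheapest feasible vertex uses only light naphtha, ethanol; toluene, raffinate, reformate are not used. The octane-barrels and energy requirements are met with equality.
That vertex is x1 = 1.4186, x4 = 1.6754.
Objective = 98.27·1.4186 + 156.76·1.6754 = 402.0415.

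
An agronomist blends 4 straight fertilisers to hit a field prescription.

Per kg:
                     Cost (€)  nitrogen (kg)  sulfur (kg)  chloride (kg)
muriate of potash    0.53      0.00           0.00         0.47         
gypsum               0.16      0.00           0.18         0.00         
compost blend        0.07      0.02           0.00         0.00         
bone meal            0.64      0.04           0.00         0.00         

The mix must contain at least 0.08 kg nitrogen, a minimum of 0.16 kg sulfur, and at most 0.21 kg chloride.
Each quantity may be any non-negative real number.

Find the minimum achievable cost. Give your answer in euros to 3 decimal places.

Let x1 = kg of muriate of potash, x2 = kg of gypsum, x3 = kg of compost blend, x4 = kg of bone meal.
Minimise 0.53x1 + 0.16x2 + 0.07x3 + 0.64x4 with:
  0.02x3 + 0.04x4 ≥ 0.08   (nitrogen)
  0.18x2 ≥ 0.16   (sulfur)
  0.47x1 ≤ 0.21   (chloride)
  x1, x2, x3, x4 ≥ 0.
The minimum-cost mix takes nothing from muriate of potash, bone meal — only gypsum, compost blend. Binding constraints: nitrogen and sulfur.
So gypsum = 0.8889 kg, compost blend = 4 kg.
Cost = 0.16·0.8889 + 0.07·4 = 0.42222.

€0.422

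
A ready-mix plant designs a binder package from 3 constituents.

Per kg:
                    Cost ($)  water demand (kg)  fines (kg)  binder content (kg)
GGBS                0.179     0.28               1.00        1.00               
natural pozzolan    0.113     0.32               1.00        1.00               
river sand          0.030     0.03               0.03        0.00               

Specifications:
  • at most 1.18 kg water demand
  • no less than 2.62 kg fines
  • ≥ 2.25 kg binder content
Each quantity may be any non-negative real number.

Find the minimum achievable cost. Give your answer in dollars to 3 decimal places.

This is a linear program. Let x1 = kg of GGBS, x2 = kg of natural pozzolan, x3 = kg of river sand.
min 0.179x1 + 0.113x2 + 0.03x3 with:
  0.28x1 + 0.32x2 + 0.03x3 ≤ 1.18   (water demand)
  1x1 + 1x2 + 0.03x3 ≥ 2.62   (fines)
  1x1 + 1x2 ≥ 2.25   (binder content)
  x1, x2, x3 ≥ 0.
The cheapest feasible vertex uses only natural pozzolan; GGBS, river sand are not used. There the fines constraint is tight.
Solving gives x2 = 2.62.
Hence cost = 0.113·2.62 = $0.29606.

$0.296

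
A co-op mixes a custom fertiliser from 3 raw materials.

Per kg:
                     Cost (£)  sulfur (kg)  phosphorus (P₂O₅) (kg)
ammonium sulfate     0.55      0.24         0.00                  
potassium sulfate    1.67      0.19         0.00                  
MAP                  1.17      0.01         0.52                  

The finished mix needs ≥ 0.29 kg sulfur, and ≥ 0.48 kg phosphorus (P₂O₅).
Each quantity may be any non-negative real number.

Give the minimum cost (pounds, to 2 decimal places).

Set it up as a linear program. Let x1 = kg of ammonium sulfate, x2 = kg of potassium sulfate, x3 = kg of MAP.
min 0.55x1 + 1.67x2 + 1.17x3 s.t.:
  0.24x1 + 0.19x2 + 0.01x3 ≥ 0.29   (sulfur)
  0.52x3 ≥ 0.48   (phosphorus (P₂O₅))
  x1, x2, x3 ≥ 0.
The cheapest feasible vertex uses only ammonium sulfate, MAP; potassium sulfate is not used. Binding constraints: sulfur and phosphorus (P₂O₅).
Solving gives x1 = 1.17, x3 = 0.9231.
Cost = 0.55·1.17 + 1.17·0.9231 = 1.7235.

£1.72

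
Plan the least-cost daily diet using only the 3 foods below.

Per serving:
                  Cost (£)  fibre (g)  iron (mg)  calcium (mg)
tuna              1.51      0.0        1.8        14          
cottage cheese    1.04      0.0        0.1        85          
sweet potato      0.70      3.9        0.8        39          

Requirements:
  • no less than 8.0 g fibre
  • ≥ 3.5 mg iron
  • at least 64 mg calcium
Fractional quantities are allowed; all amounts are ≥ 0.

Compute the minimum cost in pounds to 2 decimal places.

£3.00

Let x1 = servings of tuna, x2 = servings of cottage cheese, x3 = servings of sweet potato.
Minimize 1.51x1 + 1.04x2 + 0.7x3 subject to:
  3.9x3 ≥ 8   (fibre)
  1.8x1 + 0.1x2 + 0.8x3 ≥ 3.5   (iron)
  14x1 + 85x2 + 39x3 ≥ 64   (calcium)
  x1, x2, x3 ≥ 0.
The optimal basis is {tuna, sweet potato}; cottage cheese drops out. There the fibre and iron constraints are tight.
Solving gives x1 = 1.033, x3 = 2.051.
Objective = 1.51·1.033 + 0.7·2.051 = 2.9955.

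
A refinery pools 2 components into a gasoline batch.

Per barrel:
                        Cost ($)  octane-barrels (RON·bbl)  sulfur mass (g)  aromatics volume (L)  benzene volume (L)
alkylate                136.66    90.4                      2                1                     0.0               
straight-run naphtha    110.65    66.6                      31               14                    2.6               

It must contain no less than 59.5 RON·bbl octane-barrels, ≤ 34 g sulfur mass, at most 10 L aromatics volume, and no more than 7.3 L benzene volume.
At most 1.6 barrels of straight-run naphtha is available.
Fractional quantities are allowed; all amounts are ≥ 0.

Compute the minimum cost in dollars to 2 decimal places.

$89.95

Let x1 = barrels of alkylate, x2 = barrels of straight-run naphtha.
Minimize 136.66x1 + 110.65x2 with:
  90.4x1 + 66.6x2 ≥ 59.5   (octane-barrels)
  2x1 + 31x2 ≤ 34   (sulfur mass)
  1x1 + 14x2 ≤ 10   (aromatics volume)
  2.6x2 ≤ 7.3   (benzene volume)
  x2 ≤ 1.6
  x1, x2 ≥ 0.
The cheapest feasible vertex uses only alkylate; straight-run naphtha is not used. There the octane-barrels constraint is tight.
Solving gives x1 = 0.6582.
Hence cost = 136.66·0.6582 = $89.9496.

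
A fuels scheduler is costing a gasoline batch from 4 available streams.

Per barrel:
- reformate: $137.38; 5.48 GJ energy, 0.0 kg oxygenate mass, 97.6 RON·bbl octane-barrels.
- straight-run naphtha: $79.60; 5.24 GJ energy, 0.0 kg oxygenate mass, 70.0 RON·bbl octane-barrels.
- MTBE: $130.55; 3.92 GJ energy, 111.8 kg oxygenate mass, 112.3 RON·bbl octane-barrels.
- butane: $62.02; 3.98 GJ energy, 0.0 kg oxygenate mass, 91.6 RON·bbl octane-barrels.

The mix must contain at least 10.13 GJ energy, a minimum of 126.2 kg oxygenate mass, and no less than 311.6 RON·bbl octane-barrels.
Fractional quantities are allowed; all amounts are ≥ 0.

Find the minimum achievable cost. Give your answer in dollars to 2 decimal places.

Let x1 = barrels of reformate, x2 = barrels of straight-run naphtha, x3 = barrels of MTBE, x4 = barrels of butane.
Minimize 137.38x1 + 79.6x2 + 130.55x3 + 62.02x4 subject to:
  5.48x1 + 5.24x2 + 3.92x3 + 3.98x4 ≥ 10.13   (energy)
  111.8x3 ≥ 126.2   (oxygenate mass)
  97.6x1 + 70x2 + 112.3x3 + 91.6x4 ≥ 311.6   (octane-barrels)
  x1, x2, x3, x4 ≥ 0.
The minimum-cost mix takes nothing from reformate, straight-run naphtha — only MTBE, butane. The oxygenate mass and octane-barrels requirements are met with equality.
That vertex is x3 = 1.1288, x4 = 2.0179.
Cost = 130.55·1.1288 + 62.02·2.0179 = 272.514998.

$272.51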